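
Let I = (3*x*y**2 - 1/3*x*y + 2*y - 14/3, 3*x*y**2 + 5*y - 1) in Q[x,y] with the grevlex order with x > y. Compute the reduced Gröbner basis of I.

G = {y**2 + 28/27*y + 1/27, x - 297*y - 299}

f_1 = 3*x*y**2 - 1/3*x*y + 2*y - 14/3, LT = x*y**2.
f_2 = 3*x*y**2 + 5*y - 1, LT = x*y**2.

S(f_1,f_2): lcm = x*y**2. S = -1/9*x*y - y - 11/9.
  reduce S modulo (f_1, f_2):
  remainder -1/9*x*y - y - 11/9 ≠ 0; add g_3 = -1/9*x*y - y - 11/9 to the basis.

S(f_1,g_3): lcm = x*y**2. S = -1/9*x*y - 9*y**2 - 31/3*y - 14/9.
  reduce S modulo (f_1, f_2, g_3):
  remainder -9*y**2 - 28/3*y - 1/3 ≠ 0; add g_4 = -9*y**2 - 28/3*y - 1/3 to the basis.

S(f_1,g_4): lcm = x*y**2. S = -31/27*x*y - 1/27*x + 2/3*y - 14/9.
  reduce S modulo (f_1, f_2, g_3, g_4):
  remainder -1/27*x + 11*y + 299/27 ≠ 0; add g_5 = -1/27*x + 11*y + 299/27 to the basis.

The other S-polynomials (S(f_2,g_3), S(f_2,g_4), S(g_3,g_4), S(f_1,g_5), S(f_2,g_5), S(g_3,g_5), S(g_4,g_5)) all reduce to 0 modulo the current basis, so we have a Gröbner basis.
Inter-reduce: drop elements whose leading term is divisible by another's, tail-reduce, and make monic.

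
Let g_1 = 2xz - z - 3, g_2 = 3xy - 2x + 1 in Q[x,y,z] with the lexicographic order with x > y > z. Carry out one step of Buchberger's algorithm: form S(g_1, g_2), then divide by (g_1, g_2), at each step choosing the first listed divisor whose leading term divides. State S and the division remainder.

S(g_1, g_2) = 2/3xz - 1/2yz - 3/2y - 1/3z; remainder on division = -1/2yz - 3/2y + 1.

lcm(LM(g_1), LM(g_2)) = xyz.
S = (lcm/LT(g_1))·g_1 − (lcm/LT(g_2))·g_2 = 2/3xz - 1/2yz - 3/2y - 1/3z.
Reduce S modulo (g_1, g_2) in that order:
  leading term xz: subtract (1/3)·g_1 from 2/3xz - 1/2yz - 3/2y - 1/3z → -1/2yz - 3/2y + 1
  leading term yz: no divisor's leading term divides it; move -1/2yz to the remainder.
  leading term y: no divisor's leading term divides it; move -3/2y to the remainder.
  leading term 1: no divisor's leading term divides it; move 1 to the remainder.
The remainder -1/2yz - 3/2y + 1 is nonzero, so it would be added as the next basis element.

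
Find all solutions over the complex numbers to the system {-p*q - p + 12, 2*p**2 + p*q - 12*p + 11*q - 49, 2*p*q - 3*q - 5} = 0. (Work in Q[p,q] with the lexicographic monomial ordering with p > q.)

{(2, 5)}

Compute a lex Gröbner basis by Buchberger's algorithm.
f_1 = -p*q - p + 12, LT = p*q.
f_2 = 2*p**2 + p*q - 12*p + 11*q - 49, LT = p**2.
f_3 = 2*p*q - 3*q - 5, LT = p*q.

S(f_1,f_2): lcm = p**2*q. S = p**2 - 1/2*p*q**2 + 6*p*q - 12*p - 11/2*q**2 + 49/2*q.
  leading term p**2: subtract (1/2)·f_2 from p**2 - 1/2*p*q**2 + 6*p*q - 12*p - 11/2*q**2 + 49/2*q → -1/2*p*q**2 + 11/2*p*q - 6*p - 11/2*q**2 + 19*q + 49/2
  leading term p*q**2: subtract (1/2*q)·f_1 from -1/2*p*q**2 + 11/2*p*q - 6*p - 11/2*q**2 + 19*q + 49/2 → 6*p*q - 6*p - 11/2*q**2 + 13*q + 49/2
  leading term p*q: subtract (-6)·f_1 from 6*p*q - 6*p - 11/2*q**2 + 13*q + 49/2 → -12*p - 11/2*q**2 + 13*q + 193/2
  leading term p: no divisor's leading term divides it; move -12*p to the remainder.
  leading term q**2: no divisor's leading term divides it; move -11/2*q**2 to the remainder.
  leading term q: no divisor's leading term divides it; move 13*q to the remainder.
  leading term 1: no divisor's leading term divides it; move 193/2 to the remainder.
  remainder -12*p - 11/2*q**2 + 13*q + 193/2 ≠ 0; add h_4 = -12*p - 11/2*q**2 + 13*q + 193/2 to the basis.

S(f_1,f_3): lcm = p*q. S = p + 3/2*q - 19/2.
  leading term p: subtract (-1/12)·h_4 from p + 3/2*q - 19/2 → -11/24*q**2 + 31/12*q - 35/24
  leading term q**2: no divisor's leading term divides it; move -11/24*q**2 to the remainder.
  leading term q: no divisor's leading term divides it; move 31/12*q to the remainder.
  leading term 1: no divisor's leading term divides it; move -35/24 to the remainder.
  remainder -11/24*q**2 + 31/12*q - 35/24 ≠ 0; add h_5 = -11/24*q**2 + 31/12*q - 35/24 to the basis.

S(f_2,f_3): lcm = p**2*q. S = 1/2*p*q**2 - 9/2*p*q + 5/2*p + 11/2*q**2 - 49/2*q.
  leading term p*q**2: subtract (-1/2*q)·f_1 from 1/2*p*q**2 - 9/2*p*q + 5/2*p + 11/2*q**2 - 49/2*q → -5*p*q + 5/2*p + 11/2*q**2 - 37/2*q
  leading term p*q: subtract (5)·f_1 from -5*p*q + 5/2*p + 11/2*q**2 - 37/2*q → 15/2*p + 11/2*q**2 - 37/2*q - 60
  leading term p: subtract (-5/8)·h_4 from 15/2*p + 11/2*q**2 - 37/2*q - 60 → 33/16*q**2 - 83/8*q + 5/16
  leading term q**2: subtract (-9/2)·h_5 from 33/16*q**2 - 83/8*q + 5/16 → 5/4*q - 25/4
  leading term q: no divisor's leading term divides it; move 5/4*q to the remainder.
  leading term 1: no divisor's leading term divides it; move -25/4 to the remainder.
  remainder 5/4*q - 25/4 ≠ 0; add h_6 = 5/4*q - 25/4 to the basis.

The other S-polynomials (S(f_1,h_4), S(f_2,h_4), S(f_3,h_4), S(f_1,h_5), S(f_2,h_5), S(f_3,h_5), S(h_4,h_5), S(f_1,h_6), S(f_2,h_6), S(f_3,h_6), S(h_4,h_6), S(h_5,h_6)) all reduce to 0 modulo the current basis, so we have a Gröbner basis.
Inter-reduce: drop elements whose leading term is divisible by another's, tail-reduce, and make monic.
Reduced Gröbner basis: {p - 2, q - 5}.

Since the basis is lex-ordered, q - 5 is univariate in q. Its roots are {5}. Back-substituting each root into the other basis elements fixes the other coordinates.
  q = 5: the earlier basis element becomes p - 2 = 0, giving p = 2 — point (2, 5).
Each listed point satisfies every original equation (direct substitution).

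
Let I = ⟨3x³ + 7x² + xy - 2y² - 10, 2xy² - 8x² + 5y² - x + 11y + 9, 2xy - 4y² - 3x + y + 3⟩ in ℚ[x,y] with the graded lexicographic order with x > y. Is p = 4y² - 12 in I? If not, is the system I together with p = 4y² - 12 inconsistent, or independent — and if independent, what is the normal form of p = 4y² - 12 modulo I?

First compute the reduced Gröbner basis of I by Buchberger's algorithm.
f_1 = 3x³ + 7x² + xy - 2y² - 10, LT = x³.
f_2 = 2xy² - 8x² + 5y² - x + 11y + 9, LT = xy².
f_3 = 2xy - 4y² - 3x + y + 3, LT = xy.

S(f_1,f_2): lcm = x³y². S = 4x⁴ - ⅙x²y² + ⅓xy³ - ⅔y⁴ + ½x³ - 11/2x²y - 9/2x² - 10/3y².
  reduce S modulo (f_1, f_2, f_3):
  remainder -⅔y⁴ - ⅚y³ - 67/3x² + 535/24y² + 231/8x + 925/24y - 157/24 ≠ 0; add h_4 = -⅔y⁴ - ⅚y³ - 67/3x² + 535/24y² + 231/8x + 925/24y - 157/24 to the basis.

S(f_1,f_3): lcm = x³y. S = 2x²y² + 3/2x³ + 11/6x²y + ⅓xy² - ⅔y³ - 3/2x² - 10/3y.
  reduce S modulo (f_1, f_2, f_3, h_4):
  remainder -⅔y³ - 287/12x² - 64/3y² - 279/8x + 233/24y + 1411/24 ≠ 0; add h_5 = -⅔y³ - 287/12x² - 64/3y² - 279/8x + 233/24y + 1411/24 to the basis.

S(f_2,f_3): lcm = xy². S = 2y³ - 4x² + 3/2xy + 2y² - ½x + 4y + 9/2.
  reduce S modulo (f_1, f_2, f_3, h_4, h_5):
  remainder -303/4x² - 59y² - 823/8x + 259/8y + 1429/8 ≠ 0; add h_6 = -303/4x² - 59y² - 823/8x + 259/8y + 1429/8 to the basis.

S(f_3,h_4): lcm = xy⁴. S = -2y⁵ - 11/4xy³ + ½y⁴ - 67/2x³ + 535/16xy² + 3/2y³ + 693/16x² + 925/16xy - 157/16x.
  reduce S modulo (f_1, f_2, f_3, h_4, h_5, h_6):
  remainder -22177829/29088y² - 2438935/3636x - 3337985/14544y + 2438935/3636 ≠ 0; add h_7 = -22177829/29088y² - 2438935/3636x - 3337985/14544y + 2438935/3636 to the basis.

S(f_2,h_5): lcm = xy³. S = -287/8x³ - 4x²y - 32xy² + 5/2y³ - 837/16x² + 225/16xy + 11/2y² + 1411/16x + 9/2y.
  reduce S modulo (f_1, f_2, f_3, h_4, h_5, h_6, h_7):
  remainder 7598566423/88711316x + 7194664379/88711316y - 7598566423/88711316 ≠ 0; add h_8 = 7598566423/88711316x + 7194664379/88711316y - 7598566423/88711316 to the basis.

S(f_3,h_5): lcm = xy³. S = -2y⁴ - 287/8x³ - 67/2xy² + ½y³ - 837/16x² + 233/16xy + 3/2y² + 1411/16x.
  reduce S modulo (f_1, f_2, f_3, h_4, h_5, h_6, h_7, h_8):
  remainder 108675126693/8684075912y ≠ 0; add h_9 = 108675126693/8684075912y to the basis.

The other S-polynomials (S(f_1,h_4), S(f_2,h_4), S(f_1,h_5), S(h_4,h_5), S(f_1,h_6), S(f_2,h_6), S(f_3,h_6), S(h_4,h_6), S(h_5,h_6), S(f_1,h_7), S(f_2,h_7), S(f_3,h_7), S(h_4,h_7), S(h_5,h_7), S(h_6,h_7), S(f_1,h_8), S(f_2,h_8), S(f_3,h_8), S(h_4,h_8), S(h_5,h_8), S(h_6,h_8), S(h_7,h_8), S(f_1,h_9), S(f_2,h_9), S(f_3,h_9), S(h_4,h_9), S(h_5,h_9), S(h_6,h_9), S(h_7,h_9), S(h_8,h_9)) all reduce to 0 modulo the current basis, so we have a Gröbner basis.
Inter-reduce: drop elements whose leading term is divisible by another's, tail-reduce, and make monic.
Reduced Gröbner basis: {x - 1, y}.
Label its elements g_1 = x - 1, g_2 = y.

Reduce p = 4y² - 12 modulo G:
  leading term y²: subtract (4y)·g_2 from 4y² - 12 → -12
  leading term 1: no divisor's leading term divides it; move -12 to the remainder.
  normal form = -12.
The normal form is nonzero, so p ∉ I. Since p minus its normal form lies in I, I + (p) = I + (r) where r = -12; decide whether this ideal is the whole ring.
Here r = -12 is a nonzero constant, hence a unit: 1 ∈ I + (p), the Gröbner basis of I + (p) is {1}, and the enlarged system has no common solution — adjoining p is inconsistent.

Adjoining 4y² - 12 makes the ideal the whole ring: the system is inconsistent.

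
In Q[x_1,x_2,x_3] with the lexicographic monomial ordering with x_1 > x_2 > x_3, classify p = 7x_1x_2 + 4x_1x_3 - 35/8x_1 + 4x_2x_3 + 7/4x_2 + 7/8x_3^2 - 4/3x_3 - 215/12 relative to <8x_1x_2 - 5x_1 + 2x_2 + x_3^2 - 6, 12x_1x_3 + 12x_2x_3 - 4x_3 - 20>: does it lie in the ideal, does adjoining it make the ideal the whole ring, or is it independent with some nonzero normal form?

First compute the reduced Gröbner basis of I by Buchberger's algorithm.
f_1 = 8x_1x_2 - 5x_1 + 2x_2 + x_3^2 - 6, LT = x_1x_2.
f_2 = 12x_1x_3 + 12x_2x_3 - 4x_3 - 20, LT = x_1x_3.

S(f_1,f_2): lcm = x_1x_2x_3. S = -5/8x_1x_3 - x_2^2x_3 + 7/12x_2x_3 + 5/3x_2 + 1/8x_3^3 - 3/4x_3.
  leading term x_1x_3: subtract (-5/96)·f_2 from -5/8x_1x_3 - x_2^2x_3 + 7/12x_2x_3 + 5/3x_2 + 1/8x_3^3 - 3/4x_3 → -x_2^2x_3 + 29/24x_2x_3 + 5/3x_2 + 1/8x_3^3 - 23/24x_3 - 25/24
  leading term x_2^2x_3: no divisor's leading term divides it; move -x_2^2x_3 to the remainder.
  leading term x_2x_3: no divisor's leading term divides it; move 29/24x_2x_3 to the remainder.
  leading term x_2: no divisor's leading term divides it; move 5/3x_2 to the remainder.
  leading term x_3^3: no divisor's leading term divides it; move 1/8x_3^3 to the remainder.
  leading term x_3: no divisor's leading term divides it; move -23/24x_3 to the remainder.
  leading term 1: no divisor's leading term divides it; move -25/24 to the remainder.
  remainder -x_2^2x_3 + 29/24x_2x_3 + 5/3x_2 + 1/8x_3^3 - 23/24x_3 - 25/24 ≠ 0; add h_3 = -x_2^2x_3 + 29/24x_2x_3 + 5/3x_2 + 1/8x_3^3 - 23/24x_3 - 25/24 to the basis.

The other S-polynomials (S(f_1,h_3), S(f_2,h_3)) all reduce to 0 modulo the current basis, so we have a Gröbner basis.
Inter-reduce: drop elements whose leading term is divisible by another's, tail-reduce, and make monic.
Reduced Gröbner basis: {x_1x_2 - 5/8x_1 + 1/4x_2 + 1/8x_3^2 - 3/4, x_1x_3 + x_2x_3 - 1/3x_3 - 5/3, x_2^2x_3 - 29/24x_2x_3 - 5/3x_2 - 1/8x_3^3 + 23/24x_3 + 25/24}.
Label its elements g_1 = x_1x_2 - 5/8x_1 + 1/4x_2 + 1/8x_3^2 - 3/4, g_2 = x_1x_3 + x_2x_3 - 1/3x_3 - 5/3, g_3 = x_2^2x_3 - 29/24x_2x_3 - 5/3x_2 - 1/8x_3^3 + 23/24x_3 + 25/24.

Reduce p = 7x_1x_2 + 4x_1x_3 - 35/8x_1 + 4x_2x_3 + 7/4x_2 + 7/8x_3^2 - 4/3x_3 - 215/12 modulo G:
  leading term x_1x_2: subtract (7)·g_1 from 7x_1x_2 + 4x_1x_3 - 35/8x_1 + 4x_2x_3 + 7/4x_2 + 7/8x_3^2 - 4/3x_3 - 215/12 → 4x_1x_3 + 4x_2x_3 - 4/3x_3 - 38/3
  leading term x_1x_3: subtract (4)·g_2 from 4x_1x_3 + 4x_2x_3 - 4/3x_3 - 38/3 → -6
  leading term 1: no divisor's leading term divides it; move -6 to the remainder.
  normal form = -6.
The normal form is nonzero, so p ∉ I. Since p minus its normal form lies in I, I + (p) = I + (r) where r = -6; decide whether this ideal is the whole ring.
Here r = -6 is a nonzero constant, hence a unit: 1 ∈ I + (p), the Gröbner basis of I + (p) is {1}, and the enlarged system has no common solution — adjoining p is inconsistent.

Ideal membership is decidable via reduction modulo a Gröbner basis.

Adjoining 7x_1x_2 + 4x_1x_3 - 35/8x_1 + 4x_2x_3 + 7/4x_2 + 7/8x_3^2 - 4/3x_3 - 215/12 makes the ideal the whole ring: the system is inconsistent.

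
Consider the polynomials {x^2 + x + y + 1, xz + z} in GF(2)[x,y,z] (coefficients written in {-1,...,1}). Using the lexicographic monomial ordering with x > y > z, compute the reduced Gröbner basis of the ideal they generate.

G = {x^2 + x + y + 1, xz + z, yz + z}

The reduced Gröbner basis is the canonical form of the ideal for this ordering.

f_1 = x^2 + x + y + 1, LT = x^2.
f_2 = xz + z, LT = xz.

S(f_1,f_2): lcm = x^2z. S = yz + z.
  reduce S modulo (f_1, f_2):
  remainder yz + z ≠ 0; add g_3 = yz + z to the basis.

The other S-polynomials (S(f_1,g_3), S(f_2,g_3)) all reduce to 0 modulo the current basis, so we have a Gröbner basis.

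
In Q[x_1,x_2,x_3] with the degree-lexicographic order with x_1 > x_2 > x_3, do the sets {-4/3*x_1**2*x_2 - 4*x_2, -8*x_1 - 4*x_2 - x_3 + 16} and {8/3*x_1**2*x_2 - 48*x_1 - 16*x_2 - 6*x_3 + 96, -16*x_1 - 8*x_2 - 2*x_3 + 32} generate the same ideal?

Since reduced Gröbner bases are canonical representatives of ideals under a given ordering, it suffices to compute and compare them.
Buchberger on the first generating set:
f_1 = -4/3*x_1**2*x_2 - 4*x_2, LT = x_1**2*x_2.
f_2 = -8*x_1 - 4*x_2 - x_3 + 16, LT = x_1.

S(f_1,f_2): lcm = x_1**2*x_2. S = -1/2*x_1*x_2**2 - 1/8*x_1*x_2*x_3 + 2*x_1*x_2 + 3*x_2.
  reduce S modulo (f_1, f_2):
  remainder 1/4*x_2**3 + 1/8*x_2**2*x_3 + 1/64*x_2*x_3**2 - 2*x_2**2 - 1/2*x_2*x_3 + 7*x_2 ≠ 0; add g_3 = 1/4*x_2**3 + 1/8*x_2**2*x_3 + 1/64*x_2*x_3**2 - 2*x_2**2 - 1/2*x_2*x_3 + 7*x_2 to the basis.

The other S-polynomials (S(f_1,g_3), S(f_2,g_3)) all reduce to 0 modulo the current basis, so we have a Gröbner basis.
Inter-reduce: drop elements whose leading term is divisible by another's, tail-reduce, and make monic.
Reduced Gröbner basis: {x_2**3 + 1/2*x_2**2*x_3 + 1/16*x_2*x_3**2 - 8*x_2**2 - 2*x_2*x_3 + 28*x_2, x_1 + 1/2*x_2 + 1/8*x_3 - 2}.

Buchberger on the second generating set:
h_1 = 8/3*x_1**2*x_2 - 48*x_1 - 16*x_2 - 6*x_3 + 96, LT = x_1**2*x_2.
h_2 = -16*x_1 - 8*x_2 - 2*x_3 + 32, LT = x_1.

S(h_1,h_2): lcm = x_1**2*x_2. S = -1/2*x_1*x_2**2 - 1/8*x_1*x_2*x_3 + 2*x_1*x_2 - 18*x_1 - 6*x_2 - 9/4*x_3 + 36.
  reduce S modulo (h_1, h_2):
  remainder 1/4*x_2**3 + 1/8*x_2**2*x_3 + 1/64*x_2*x_3**2 - 2*x_2**2 - 1/2*x_2*x_3 + 7*x_2 ≠ 0; add k_3 = 1/4*x_2**3 + 1/8*x_2**2*x_3 + 1/64*x_2*x_3**2 - 2*x_2**2 - 1/2*x_2*x_3 + 7*x_2 to the basis.

The other S-polynomials (S(h_1,k_3), S(h_2,k_3)) all reduce to 0 modulo the current basis, so we have a Gröbner basis.
Inter-reduce: drop elements whose leading term is divisible by another's, tail-reduce, and make monic.
Reduced Gröbner basis: {x_2**3 + 1/2*x_2**2*x_3 + 1/16*x_2*x_3**2 - 8*x_2**2 - 2*x_2*x_3 + 28*x_2, x_1 + 1/2*x_2 + 1/8*x_3 - 2}.

These coincide, so the ideals are equal.
The choice of monomial ordering does not affect the verdict — as long as both bases are computed under the same ordering, their equality decides ideal equality.

Yes, the ideals are equal.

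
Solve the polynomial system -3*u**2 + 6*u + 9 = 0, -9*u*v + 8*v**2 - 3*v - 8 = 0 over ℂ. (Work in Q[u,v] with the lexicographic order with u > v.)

{(3, -1/4), (3, 4), (-1, -3/8 + sqrt(73)/8), (-1, -sqrt(73)/8 - 3/8)}

Compute a lex Gröbner basis by Buchberger's algorithm.
f_1 = -3*u**2 + 6*u + 9, LT = u**2.
f_2 = -9*u*v + 8*v**2 - 3*v - 8, LT = u*v.

S(f_1,f_2): lcm = u**2*v. S = 8/9*u*v**2 - 7/3*u*v - 8/9*u - 3*v.
  leading term u*v**2: subtract (-8/81*v)·f_2 from 8/9*u*v**2 - 7/3*u*v - 8/9*u - 3*v → -7/3*u*v - 8/9*u + 64/81*v**3 - 8/27*v**2 - 307/81*v
  leading term u*v: subtract (7/27)·f_2 from -7/3*u*v - 8/9*u + 64/81*v**3 - 8/27*v**2 - 307/81*v → -8/9*u + 64/81*v**3 - 64/27*v**2 - 244/81*v + 56/27
  leading term u: no divisor's leading term divides it; move -8/9*u to the remainder.
  leading term v**3: no divisor's leading term divides it; move 64/81*v**3 to the remainder.
  leading term v**2: no divisor's leading term divides it; move -64/27*v**2 to the remainder.
  leading term v: no divisor's leading term divides it; move -244/81*v to the remainder.
  leading term 1: no divisor's leading term divides it; move 56/27 to the remainder.
  remainder -8/9*u + 64/81*v**3 - 64/27*v**2 - 244/81*v + 56/27 ≠ 0; add h_3 = -8/9*u + 64/81*v**3 - 64/27*v**2 - 244/81*v + 56/27 to the basis.

S(f_1,h_3): lcm = u**2. S = 8/9*u*v**3 - 8/3*u*v**2 - 61/18*u*v + 1/3*u - 3.
  leading term u*v**3: subtract (-8/81*v**2)·f_2 from 8/9*u*v**3 - 8/3*u*v**2 - 61/18*u*v + 1/3*u - 3 → -8/3*u*v**2 - 61/18*u*v + 1/3*u + 64/81*v**4 - 8/27*v**3 - 64/81*v**2 - 3
  leading term u*v**2: subtract (8/27*v)·f_2 from -8/3*u*v**2 - 61/18*u*v + 1/3*u + 64/81*v**4 - 8/27*v**3 - 64/81*v**2 - 3 → -61/18*u*v + 1/3*u + 64/81*v**4 - 8/3*v**3 + 8/81*v**2 + 64/27*v - 3
  leading term u*v: subtract (61/162)·f_2 from -61/18*u*v + 1/3*u + 64/81*v**4 - 8/3*v**3 + 8/81*v**2 + 64/27*v - 3 → 1/3*u + 64/81*v**4 - 8/3*v**3 - 236/81*v**2 + 7/2*v + 1/81
  leading term u: subtract (-3/8)·h_3 from 1/3*u + 64/81*v**4 - 8/3*v**3 - 236/81*v**2 + 7/2*v + 1/81 → 64/81*v**4 - 64/27*v**3 - 308/81*v**2 + 64/27*v + 64/81
  leading term v**4: no divisor's leading term divides it; move 64/81*v**4 to the remainder.
  leading term v**3: no divisor's leading term divides it; move -64/27*v**3 to the remainder.
  leading term v**2: no divisor's leading term divides it; move -308/81*v**2 to the remainder.
  leading term v: no divisor's leading term divides it; move 64/27*v to the remainder.
  leading term 1: no divisor's leading term divides it; move 64/81 to the remainder.
  remainder 64/81*v**4 - 64/27*v**3 - 308/81*v**2 + 64/27*v + 64/81 ≠ 0; add h_4 = 64/81*v**4 - 64/27*v**3 - 308/81*v**2 + 64/27*v + 64/81 to the basis.

The other S-polynomials (S(f_2,h_3), S(f_1,h_4), S(f_2,h_4), S(h_3,h_4)) all reduce to 0 modulo the current basis, so we have a Gröbner basis.
Inter-reduce: drop elements whose leading term is divisible by another's, tail-reduce, and make monic.
Reduced Gröbner basis: {u - 8/9*v**3 + 8/3*v**2 + 61/18*v - 7/3, v**4 - 3*v**3 - 77/16*v**2 + 3*v + 1}.

Since the basis is lex-ordered, v**4 - 3*v**3 - 77/16*v**2 + 3*v + 1 is univariate in v. Its roots are {-1/4, 4, -3/8 + sqrt(73)/8, -sqrt(73)/8 - 3/8}. Back-substituting each root into the other basis elements fixes the other coordinates.
  v = -1/4: the earlier basis element becomes u - 3 = 0, giving u = 3 — point (3, -1/4).
  v = 4: the earlier basis element becomes u - 3 = 0, giving u = 3 — point (3, 4).
  v = -3/8 + sqrt(73)/8: the earlier basis element becomes u + 1 = 0, giving u = -1 — point (-1, -3/8 + sqrt(73)/8).
  v = -sqrt(73)/8 - 3/8: the earlier basis element becomes u + 1 = 0, giving u = -1 — point (-1, -sqrt(73)/8 - 3/8).
Check: every point annihilates each of the original generators.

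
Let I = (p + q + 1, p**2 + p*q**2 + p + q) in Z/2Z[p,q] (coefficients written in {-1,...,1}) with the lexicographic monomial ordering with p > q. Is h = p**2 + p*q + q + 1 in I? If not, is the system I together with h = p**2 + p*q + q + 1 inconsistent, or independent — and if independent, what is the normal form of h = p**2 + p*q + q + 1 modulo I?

p**2 + p*q + q + 1 lies in I (it reduces to 0).

First compute the reduced Gröbner basis of I by Buchberger's algorithm.
f_1 = p + q + 1, LT = p.
f_2 = p**2 + p*q**2 + p + q, LT = p**2.

S(f_1,f_2): lcm = p**2. S = p*q**2 + p*q + q.
  leading term p*q**2: subtract (q**2)·f_1 from p*q**2 + p*q + q → p*q + q**3 + q**2 + q
  leading term p*q: subtract (q)·f_1 from p*q + q**3 + q**2 + q → q**3
  leading term q**3: no divisor's leading term divides it; move q**3 to the remainder.
  remainder q**3 ≠ 0; add k_3 = q**3 to the basis.

The other S-polynomials (S(f_1,k_3), S(f_2,k_3)) all reduce to 0 modulo the current basis, so we have a Gröbner basis.
Inter-reduce: drop elements whose leading term is divisible by another's, tail-reduce, and make monic.
Reduced Gröbner basis: {p + q + 1, q**3}.
Label its elements g_1 = p + q + 1, g_2 = q**3.

Reduce h = p**2 + p*q + q + 1 modulo G:
  leading term p**2: subtract (p)·g_1 from p**2 + p*q + q + 1 → p + q + 1
  leading term p: subtract (1)·g_1 from p + q + 1 → 0
  normal form = 0.
Since the normal form is 0, h ∈ I.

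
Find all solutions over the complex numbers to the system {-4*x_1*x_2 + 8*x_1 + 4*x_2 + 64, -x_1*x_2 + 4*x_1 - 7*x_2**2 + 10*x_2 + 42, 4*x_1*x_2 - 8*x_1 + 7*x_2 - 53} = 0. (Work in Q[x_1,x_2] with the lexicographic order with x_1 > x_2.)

Compute a lex Gröbner basis by Buchberger's algorithm.
f_1 = -4*x_1*x_2 + 8*x_1 + 4*x_2 + 64, LT = x_1*x_2.
f_2 = -x_1*x_2 + 4*x_1 - 7*x_2**2 + 10*x_2 + 42, LT = x_1*x_2.
f_3 = 4*x_1*x_2 - 8*x_1 + 7*x_2 - 53, LT = x_1*x_2.

S(f_1,f_2): lcm = x_1*x_2. S = 2*x_1 - 7*x_2**2 + 9*x_2 + 26.
  leading term x_1: no divisor's leading term divides it; move 2*x_1 to the remainder.
  leading term x_2**2: no divisor's leading term divides it; move -7*x_2**2 to the remainder.
  leading term x_2: no divisor's leading term divides it; move 9*x_2 to the remainder.
  leading term 1: no divisor's leading term divides it; move 26 to the remainder.
  remainder 2*x_1 - 7*x_2**2 + 9*x_2 + 26 ≠ 0; add h_4 = 2*x_1 - 7*x_2**2 + 9*x_2 + 26 to the basis.

S(f_1,f_3): lcm = x_1*x_2. S = -11/4*x_2 - 11/4.
  leading term x_2: no divisor's leading term divides it; move -11/4*x_2 to the remainder.
  leading term 1: no divisor's leading term divides it; move -11/4 to the remainder.
  remainder -11/4*x_2 - 11/4 ≠ 0; add h_5 = -11/4*x_2 - 11/4 to the basis.

The other S-polynomials (S(f_2,f_3), S(f_1,h_4), S(f_2,h_4), S(f_3,h_4), S(f_1,h_5), S(f_2,h_5), S(f_3,h_5), S(h_4,h_5)) all reduce to 0 modulo the current basis, so we have a Gröbner basis.
Inter-reduce: drop elements whose leading term is divisible by another's, tail-reduce, and make monic.
Reduced Gröbner basis: {x_1 + 5, x_2 + 1}.

The lex basis is triangular: the last element involves only x_2. Solving x_2 + 1 = 0 gives x_2 ∈ {-1}; substituting each value into the earlier elements determines the remaining variables.
  x_2 = -1: the earlier basis element becomes x_1 + 5 = 0, giving x_1 = -5 — point (-5, -1).
Substituting each solution back into the original system confirms all equations vanish.

{(-5, -1)}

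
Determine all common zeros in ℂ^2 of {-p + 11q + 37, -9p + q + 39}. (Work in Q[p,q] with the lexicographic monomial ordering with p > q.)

{(4, -3)}

Compute a lex Gröbner basis by Buchberger's algorithm.
f_1 = -p + 11q + 37, LT = p.
f_2 = -9p + q + 39, LT = p.

S(f_1,f_2): lcm = p. S = -98/9q - 98/3.
  reduce S modulo (f_1, f_2):
  remainder -98/9q - 98/3 ≠ 0; add h_3 = -98/9q - 98/3 to the basis.

The other S-polynomials (S(f_1,h_3), S(f_2,h_3)) all reduce to 0 modulo the current basis, so we have a Gröbner basis.
Inter-reduce: drop elements whose leading term is divisible by another's, tail-reduce, and make monic.
Reduced Gröbner basis: {p - 4, q + 3}.

The lex basis is triangular: the last element involves only q. Solving q + 3 = 0 gives q ∈ {-3}; substituting each value into the earlier elements determines the remaining variables.
  q = -3: the earlier basis element becomes p - 4 = 0, giving p = 4 — point (4, -3).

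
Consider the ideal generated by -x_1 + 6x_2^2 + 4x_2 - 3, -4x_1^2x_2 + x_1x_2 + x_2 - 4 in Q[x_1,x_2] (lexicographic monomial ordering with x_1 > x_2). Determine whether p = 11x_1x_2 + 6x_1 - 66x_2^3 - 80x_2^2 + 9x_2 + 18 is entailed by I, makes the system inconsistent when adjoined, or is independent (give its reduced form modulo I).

First compute the reduced Gröbner basis of I by Buchberger's algorithm.
f_1 = -x_1 + 6x_2^2 + 4x_2 - 3, LT = x_1.
f_2 = -4x_1^2x_2 + x_1x_2 + x_2 - 4, LT = x_1^2x_2.

S(f_1,f_2): lcm = x_1^2x_2. S = -6x_1x_2^3 - 4x_1x_2^2 + 13/4x_1x_2 + 1/4x_2 - 1.
  leading term x_1x_2^3: subtract (6x_2^3)·f_1 from -6x_1x_2^3 - 4x_1x_2^2 + 13/4x_1x_2 + 1/4x_2 - 1 → -4x_1x_2^2 + 13/4x_1x_2 - 36x_2^5 - 24x_2^4 + 18x_2^3 + 1/4x_2 - 1
  leading term x_1x_2^2: subtract (4x_2^2)·f_1 from -4x_1x_2^2 + 13/4x_1x_2 - 36x_2^5 - 24x_2^4 + 18x_2^3 + 1/4x_2 - 1 → 13/4x_1x_2 - 36x_2^5 - 48x_2^4 + 2x_2^3 + 12x_2^2 + 1/4x_2 - 1
  leading term x_1x_2: subtract (-13/4x_2)·f_1 from 13/4x_1x_2 - 36x_2^5 - 48x_2^4 + 2x_2^3 + 12x_2^2 + 1/4x_2 - 1 → -36x_2^5 - 48x_2^4 + 43/2x_2^3 + 25x_2^2 - 19/2x_2 - 1
  leading term x_2^5: no divisor's leading term divides it; move -36x_2^5 to the remainder.
  leading term x_2^4: no divisor's leading term divides it; move -48x_2^4 to the remainder.
  leading term x_2^3: no divisor's leading term divides it; move 43/2x_2^3 to the remainder.
  leading term x_2^2: no divisor's leading term divides it; move 25x_2^2 to the remainder.
  leading term x_2: no divisor's leading term divides it; move -19/2x_2 to the remainder.
  leading term 1: no divisor's leading term divides it; move -1 to the remainder.
  remainder -36x_2^5 - 48x_2^4 + 43/2x_2^3 + 25x_2^2 - 19/2x_2 - 1 ≠ 0; add h_3 = -36x_2^5 - 48x_2^4 + 43/2x_2^3 + 25x_2^2 - 19/2x_2 - 1 to the basis.

S(f_1,h_3): leading monomials are coprime, so the S-polynomial reduces to 0 (Buchberger's first criterion).
S(f_2,h_3): lcm = x_1^2x_2^5. S = -4/3x_1^2x_2^4 + 43/72x_1^2x_2^3 + 25/36x_1^2x_2^2 - 19/72x_1^2x_2 - 1/36x_1^2 - 1/4x_1x_2^5 - 1/4x_2^5 + x_2^4.
  leading term x_1^2x_2^4: subtract (4/3x_1x_2^4)·f_1 from -4/3x_1^2x_2^4 + 43/72x_1^2x_2^3 + 25/36x_1^2x_2^2 - 19/72x_1^2x_2 - 1/36x_1^2 - 1/4x_1x_2^5 - 1/4x_2^5 + x_2^4 → 43/72x_1^2x_2^3 + 25/36x_1^2x_2^2 - 19/72x_1^2x_2 - 1/36x_1^2 - 8x_1x_2^6 - 67/12x_1x_2^5 + 4x_1x_2^4 - 1/4x_2^5 + x_2^4
  leading term x_1^2x_2^3: subtract (-43/72x_1x_2^3)·f_1 from 43/72x_1^2x_2^3 + 25/36x_1^2x_2^2 - 19/72x_1^2x_2 - 1/36x_1^2 - 8x_1x_2^6 - 67/12x_1x_2^5 + 4x_1x_2^4 - 1/4x_2^5 + x_2^4 → 25/36x_1^2x_2^2 - 19/72x_1^2x_2 - 1/36x_1^2 - 8x_1x_2^6 - 2x_1x_2^5 + 115/18x_1x_2^4 - 43/24x_1x_2^3 - 1/4x_2^5 + x_2^4
  leading term x_1^2x_2^2: subtract (-25/36x_1x_2^2)·f_1 from 25/36x_1^2x_2^2 - 19/72x_1^2x_2 - 1/36x_1^2 - 8x_1x_2^6 - 2x_1x_2^5 + 115/18x_1x_2^4 - 43/24x_1x_2^3 - 1/4x_2^5 + x_2^4 → -19/72x_1^2x_2 - 1/36x_1^2 - 8x_1x_2^6 - 2x_1x_2^5 + 95/9x_1x_2^4 + 71/72x_1x_2^3 - 25/12x_1x_2^2 - 1/4x_2^5 + x_2^4
  leading term x_1^2x_2: subtract (19/72x_1x_2)·f_1 from -19/72x_1^2x_2 - 1/36x_1^2 - 8x_1x_2^6 - 2x_1x_2^5 + 95/9x_1x_2^4 + 71/72x_1x_2^3 - 25/12x_1x_2^2 - 1/4x_2^5 + x_2^4 → -1/36x_1^2 - 8x_1x_2^6 - 2x_1x_2^5 + 95/9x_1x_2^4 - 43/72x_1x_2^3 - 113/36x_1x_2^2 + 19/24x_1x_2 - 1/4x_2^5 + x_2^4
  leading term x_1^2: subtract (1/36x_1)·f_1 from -1/36x_1^2 - 8x_1x_2^6 - 2x_1x_2^5 + 95/9x_1x_2^4 - 43/72x_1x_2^3 - 113/36x_1x_2^2 + 19/24x_1x_2 - 1/4x_2^5 + x_2^4 → -8x_1x_2^6 - 2x_1x_2^5 + 95/9x_1x_2^4 - 43/72x_1x_2^3 - 119/36x_1x_2^2 + 49/72x_1x_2 + 1/12x_1 - 1/4x_2^5 + x_2^4
  leading term x_1x_2^6: subtract (8x_2^6)·f_1 from -8x_1x_2^6 - 2x_1x_2^5 + 95/9x_1x_2^4 - 43/72x_1x_2^3 - 119/36x_1x_2^2 + 49/72x_1x_2 + 1/12x_1 - 1/4x_2^5 + x_2^4 → -2x_1x_2^5 + 95/9x_1x_2^4 - 43/72x_1x_2^3 - 119/36x_1x_2^2 + 49/72x_1x_2 + 1/12x_1 - 48x_2^8 - 32x_2^7 + 24x_2^6 - 1/4x_2^5 + x_2^4
  leading term x_1x_2^5: subtract (2x_2^5)·f_1 from -2x_1x_2^5 + 95/9x_1x_2^4 - 43/72x_1x_2^3 - 119/36x_1x_2^2 + 49/72x_1x_2 + 1/12x_1 - 48x_2^8 - 32x_2^7 + 24x_2^6 - 1/4x_2^5 + x_2^4 → 95/9x_1x_2^4 - 43/72x_1x_2^3 - 119/36x_1x_2^2 + 49/72x_1x_2 + 1/12x_1 - 48x_2^8 - 44x_2^7 + 16x_2^6 + 23/4x_2^5 + x_2^4
  leading term x_1x_2^4: subtract (-95/9x_2^4)·f_1 from 95/9x_1x_2^4 - 43/72x_1x_2^3 - 119/36x_1x_2^2 + 49/72x_1x_2 + 1/12x_1 - 48x_2^8 - 44x_2^7 + 16x_2^6 + 23/4x_2^5 + x_2^4 → -43/72x_1x_2^3 - 119/36x_1x_2^2 + 49/72x_1x_2 + 1/12x_1 - 48x_2^8 - 44x_2^7 + 238/3x_2^6 + 1727/36x_2^5 - 92/3x_2^4
  leading term x_1x_2^3: subtract (43/72x_2^3)·f_1 from -43/72x_1x_2^3 - 119/36x_1x_2^2 + 49/72x_1x_2 + 1/12x_1 - 48x_2^8 - 44x_2^7 + 238/3x_2^6 + 1727/36x_2^5 - 92/3x_2^4 → -119/36x_1x_2^2 + 49/72x_1x_2 + 1/12x_1 - 48x_2^8 - 44x_2^7 + 238/3x_2^6 + 799/18x_2^5 - 595/18x_2^4 + 43/24x_2^3
  leading term x_1x_2^2: subtract (119/36x_2^2)·f_1 from -119/36x_1x_2^2 + 49/72x_1x_2 + 1/12x_1 - 48x_2^8 - 44x_2^7 + 238/3x_2^6 + 799/18x_2^5 - 595/18x_2^4 + 43/24x_2^3 → 49/72x_1x_2 + 1/12x_1 - 48x_2^8 - 44x_2^7 + 238/3x_2^6 + 799/18x_2^5 - 476/9x_2^4 - 823/72x_2^3 + 119/12x_2^2
  leading term x_1x_2: subtract (-49/72x_2)·f_1 from 49/72x_1x_2 + 1/12x_1 - 48x_2^8 - 44x_2^7 + 238/3x_2^6 + 799/18x_2^5 - 476/9x_2^4 - 823/72x_2^3 + 119/12x_2^2 → 1/12x_1 - 48x_2^8 - 44x_2^7 + 238/3x_2^6 + 799/18x_2^5 - 476/9x_2^4 - 529/72x_2^3 + 455/36x_2^2 - 49/24x_2
  leading term x_1: subtract (-1/12)·f_1 from 1/12x_1 - 48x_2^8 - 44x_2^7 + 238/3x_2^6 + 799/18x_2^5 - 476/9x_2^4 - 529/72x_2^3 + 455/36x_2^2 - 49/24x_2 → -48x_2^8 - 44x_2^7 + 238/3x_2^6 + 799/18x_2^5 - 476/9x_2^4 - 529/72x_2^3 + 473/36x_2^2 - 41/24x_2 - 1/4
  leading term x_2^8: subtract (4/3x_2^3)·h_3 from -48x_2^8 - 44x_2^7 + 238/3x_2^6 + 799/18x_2^5 - 476/9x_2^4 - 529/72x_2^3 + 473/36x_2^2 - 41/24x_2 - 1/4 → 20x_2^7 + 152/3x_2^6 + 199/18x_2^5 - 362/9x_2^4 - 433/72x_2^3 + 473/36x_2^2 - 41/24x_2 - 1/4
  leading term x_2^7: subtract (-5/9x_2^2)·h_3 from 20x_2^7 + 152/3x_2^6 + 199/18x_2^5 - 362/9x_2^4 - 433/72x_2^3 + 473/36x_2^2 - 41/24x_2 - 1/4 → 24x_2^6 + 23x_2^5 - 79/3x_2^4 - 271/24x_2^3 + 151/12x_2^2 - 41/24x_2 - 1/4
  leading term x_2^6: subtract (-2/3x_2)·h_3 from 24x_2^6 + 23x_2^5 - 79/3x_2^4 - 271/24x_2^3 + 151/12x_2^2 - 41/24x_2 - 1/4 → -9x_2^5 - 12x_2^4 + 43/8x_2^3 + 25/4x_2^2 - 19/8x_2 - 1/4
  leading term x_2^5: subtract (1/4)·h_3 from -9x_2^5 - 12x_2^4 + 43/8x_2^3 + 25/4x_2^2 - 19/8x_2 - 1/4 → 0
  remainder 0.

Every S-polynomial of the final basis reduces to 0, so we have a Gröbner basis.
Inter-reduce: drop elements whose leading term is divisible by another's, tail-reduce, and make monic.
Reduced Gröbner basis: {x_1 - 6x_2^2 - 4x_2 + 3, x_2^5 + 4/3x_2^4 - 43/72x_2^3 - 25/36x_2^2 + 19/72x_2 + 1/36}.
Label its elements g_1 = x_1 - 6x_2^2 - 4x_2 + 3, g_2 = x_2^5 + 4/3x_2^4 - 43/72x_2^3 - 25/36x_2^2 + 19/72x_2 + 1/36.

Reduce p = 11x_1x_2 + 6x_1 - 66x_2^3 - 80x_2^2 + 9x_2 + 18 modulo G:
  leading term x_1x_2: subtract (11x_2)·g_1 from 11x_1x_2 + 6x_1 - 66x_2^3 - 80x_2^2 + 9x_2 + 18 → 6x_1 - 36x_2^2 - 24x_2 + 18
  leading term x_1: subtract (6)·g_1 from 6x_1 - 36x_2^2 - 24x_2 + 18 → 0
  normal form = 0.
Since the normal form is 0, p ∈ I.

11x_1x_2 + 6x_1 - 66x_2^3 - 80x_2^2 + 9x_2 + 18 lies in I (it reduces to 0).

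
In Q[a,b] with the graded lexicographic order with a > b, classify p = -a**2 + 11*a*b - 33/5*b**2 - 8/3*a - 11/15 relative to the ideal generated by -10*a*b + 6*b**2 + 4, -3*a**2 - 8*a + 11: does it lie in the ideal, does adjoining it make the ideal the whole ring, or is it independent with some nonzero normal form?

-a**2 + 11*a*b - 33/5*b**2 - 8/3*a - 11/15 lies in I (it reduces to 0).

First compute the reduced Gröbner basis of I by Buchberger's algorithm.
f_1 = -10*a*b + 6*b**2 + 4, LT = a*b.
f_2 = -3*a**2 - 8*a + 11, LT = a**2.

S(f_1,f_2): lcm = a**2*b. S = -3/5*a*b**2 - 8/3*a*b - 2/5*a + 11/3*b.
  reduce S modulo (f_1, f_2):
  remainder -9/25*b**3 - 8/5*b**2 - 2/5*a + 257/75*b - 16/15 ≠ 0; add h_3 = -9/25*b**3 - 8/5*b**2 - 2/5*a + 257/75*b - 16/15 to the basis.

The other S-polynomials (S(f_1,h_3), S(f_2,h_3)) all reduce to 0 modulo the current basis, so we have a Gröbner basis.
Inter-reduce: drop elements whose leading term is divisible by another's, tail-reduce, and make monic.
Reduced Gröbner basis: {b**3 + 40/9*b**2 + 10/9*a - 257/27*b + 80/27, a**2 + 8/3*a - 11/3, a*b - 3/5*b**2 - 2/5}.
Label its elements g_1 = b**3 + 40/9*b**2 + 10/9*a - 257/27*b + 80/27, g_2 = a**2 + 8/3*a - 11/3, g_3 = a*b - 3/5*b**2 - 2/5.

Reduce p = -a**2 + 11*a*b - 33/5*b**2 - 8/3*a - 11/15 modulo G:
  leading term a**2: subtract (-1)·g_2 from -a**2 + 11*a*b - 33/5*b**2 - 8/3*a - 11/15 → 11*a*b - 33/5*b**2 - 22/5
  leading term a*b: subtract (11)·g_3 from 11*a*b - 33/5*b**2 - 22/5 → 0
  normal form = 0.
Since the normal form is 0, p ∈ I.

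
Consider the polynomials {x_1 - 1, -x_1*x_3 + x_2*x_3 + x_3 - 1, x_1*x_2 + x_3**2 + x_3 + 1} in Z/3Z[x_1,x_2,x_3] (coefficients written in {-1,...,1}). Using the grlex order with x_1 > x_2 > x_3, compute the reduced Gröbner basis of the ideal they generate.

G = {x_2**2 + x_2 + x_3 + 1, x_2*x_3 - 1, x_3**2 + x_2 + x_3 + 1, x_1 - 1}

This is the nonlinear analogue of row-reducing a linear system.

f_1 = x_1 - 1, LT = x_1.
f_2 = -x_1*x_3 + x_2*x_3 + x_3 - 1, LT = x_1*x_3.
f_3 = x_1*x_2 + x_3**2 + x_3 + 1, LT = x_1*x_2.

S(f_1,f_2): lcm = x_1*x_3. S = x_2*x_3 - 1.
  leading term x_2*x_3: no divisor's leading term divides it; move x_2*x_3 to the remainder.
  leading term 1: no divisor's leading term divides it; move -1 to the remainder.
  remainder x_2*x_3 - 1 ≠ 0; add g_4 = x_2*x_3 - 1 to the basis.

S(f_1,f_3): lcm = x_1*x_2. S = -x_3**2 - x_2 - x_3 - 1.
  leading term x_3**2: no divisor's leading term divides it; move -x_3**2 to the remainder.
  leading term x_2: no divisor's leading term divides it; move -x_2 to the remainder.
  leading term x_3: no divisor's leading term divides it; move -x_3 to the remainder.
  leading term 1: no divisor's leading term divides it; move -1 to the remainder.
  remainder -x_3**2 - x_2 - x_3 - 1 ≠ 0; add g_5 = -x_3**2 - x_2 - x_3 - 1 to the basis.

S(g_4,g_5): lcm = x_2*x_3**2. S = -x_2**2 - x_2*x_3 - x_2 - x_3.
  leading term x_2**2: no divisor's leading term divides it; move -x_2**2 to the remainder.
  leading term x_2*x_3: subtract (-1)·g_4 from -x_2*x_3 - x_2 - x_3 → -x_2 - x_3 - 1
  leading term x_2: no divisor's leading term divides it; move -x_2 to the remainder.
  leading term x_3: no divisor's leading term divides it; move -x_3 to the remainder.
  leading term 1: no divisor's leading term divides it; move -1 to the remainder.
  remainder -x_2**2 - x_2 - x_3 - 1 ≠ 0; add g_6 = -x_2**2 - x_2 - x_3 - 1 to the basis.

The other S-polynomials (S(f_2,f_3), S(f_1,g_4), S(f_2,g_4), S(f_3,g_4), S(f_1,g_5), S(f_2,g_5), S(f_3,g_5), S(f_1,g_6), S(f_2,g_6), S(f_3,g_6), S(g_4,g_6), S(g_5,g_6)) all reduce to 0 modulo the current basis, so we have a Gröbner basis.
Inter-reduce: drop elements whose leading term is divisible by another's, tail-reduce, and make monic.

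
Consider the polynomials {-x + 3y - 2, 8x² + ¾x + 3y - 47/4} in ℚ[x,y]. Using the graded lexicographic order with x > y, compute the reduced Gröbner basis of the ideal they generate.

G = {y² - 121/96y + 25/96, x - 3y + 2}

f_1 = -x + 3y - 2, LT = x.
f_2 = 8x² + ¾x + 3y - 47/4, LT = x².

S(f_1,f_2): lcm = x². S = -3xy + 61/32x - ⅜y + 47/32.
  leading term xy: subtract (3y)·f_1 from -3xy + 61/32x - ⅜y + 47/32 → -9y² + 61/32x + 45/8y + 47/32
  leading term y²: no divisor's leading term divides it; move -9y² to the remainder.
  leading term x: subtract (-61/32)·f_1 from 61/32x + 45/8y + 47/32 → 363/32y - 75/32
  leading term y: no divisor's leading term divides it; move 363/32y to the remainder.
  leading term 1: no divisor's leading term divides it; move -75/32 to the remainder.
  remainder -9y² + 363/32y - 75/32 ≠ 0; add g_3 = -9y² + 363/32y - 75/32 to the basis.

The other S-polynomials (S(f_1,g_3), S(f_2,g_3)) all reduce to 0 modulo the current basis, so we have a Gröbner basis.
Inter-reduce: drop elements whose leading term is divisible by another's, tail-reduce, and make monic.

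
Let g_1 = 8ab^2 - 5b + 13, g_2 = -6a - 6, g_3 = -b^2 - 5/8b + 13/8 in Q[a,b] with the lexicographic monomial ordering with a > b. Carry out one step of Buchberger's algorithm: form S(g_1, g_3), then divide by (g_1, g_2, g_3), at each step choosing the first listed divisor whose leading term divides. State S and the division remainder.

S(g_1, g_3) = -5/8ab + 13/8a - 5/8b + 13/8; remainder on division = 0.

lcm(LM(g_1), LM(g_3)) = ab^2.
S = (lcm/LT(g_1))·g_1 − (lcm/LT(g_3))·g_3 = -5/8ab + 13/8a - 5/8b + 13/8.
Reduce S modulo (g_1, g_2, g_3) in that order:
  leading term ab: subtract (5/48b)·g_2 from -5/8ab + 13/8a - 5/8b + 13/8 → 13/8a + 13/8
  leading term a: subtract (-13/48)·g_2 from 13/8a + 13/8 → 0
The remainder is 0, so this S-polynomial contributes no new basis element.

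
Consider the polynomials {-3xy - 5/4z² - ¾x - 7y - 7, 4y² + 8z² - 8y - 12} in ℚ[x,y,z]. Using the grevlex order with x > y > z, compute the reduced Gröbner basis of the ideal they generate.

Buchberger's algorithm terminates because the ascending chain of leading-term ideals stabilizes.

f_1 = -3xy - 5/4z² - ¾x - 7y - 7, LT = xy.
f_2 = 4y² + 8z² - 8y - 12, LT = y².

S(f_1,f_2): lcm = xy². S = -2xz² + 5/12yz² + 9/4xy + 7/3y² + 3x + 7/3y.
  leading term xz²: no divisor's leading term divides it; move -2xz² to the remainder.
  leading term yz²: no divisor's leading term divides it; move 5/12yz² to the remainder.
  leading term xy: subtract (-¾)·f_1 from 9/4xy + 7/3y² + 3x + 7/3y → 7/3y² - 15/16z² + 39/16x - 35/12y - 21/4
  leading term y²: subtract (7/12)·f_2 from 7/3y² - 15/16z² + 39/16x - 35/12y - 21/4 → -269/48z² + 39/16x + 7/4y + 7/4
  leading term z²: no divisor's leading term divides it; move -269/48z² to the remainder.
  leading term x: no divisor's leading term divides it; move 39/16x to the remainder.
  leading term y: no divisor's leading term divides it; move 7/4y to the remainder.
  leading term 1: no divisor's leading term divides it; move 7/4 to the remainder.
  remainder -2xz² + 5/12yz² - 269/48z² + 39/16x + 7/4y + 7/4 ≠ 0; add g_3 = -2xz² + 5/12yz² - 269/48z² + 39/16x + 7/4y + 7/4 to the basis.

S(f_1,g_3): lcm = xyz². S = 5/24y²z² + 5/12z⁴ + ¼xz² - 15/32yz² + 39/32xy + ⅞y² + 7/3z² + ⅞y.
  leading term y²z²: subtract (5/96z²)·f_2 from 5/24y²z² + 5/12z⁴ + ¼xz² - 15/32yz² + 39/32xy + ⅞y² + 7/3z² + ⅞y → ¼xz² - 5/96yz² + 39/32xy + ⅞y² + 71/24z² + ⅞y
  leading term xz²: subtract (-⅛)·g_3 from ¼xz² - 5/96yz² + 39/32xy + ⅞y² + 71/24z² + ⅞y → 39/32xy + ⅞y² + 289/128z² + 39/128x + 35/32y + 7/32
  leading term xy: subtract (-13/32)·f_1 from 39/32xy + ⅞y² + 289/128z² + 39/128x + 35/32y + 7/32 → ⅞y² + 7/4z² - 7/4y - 21/8
  leading term y²: subtract (7/32)·f_2 from ⅞y² + 7/4z² - 7/4y - 21/8 → 0
  remainder 0.

S(f_2,g_3): leading monomials are coprime, so the S-polynomial reduces to 0 (Buchberger's first criterion).
Every S-polynomial of the final basis reduces to 0, so we have a Gröbner basis.

G = {xz² - 5/24yz² + 269/96z² - 39/32x - ⅞y - ⅞, xy + 5/12z² + ¼x + 7/3y + 7/3, y² + 2z² - 2y - 3}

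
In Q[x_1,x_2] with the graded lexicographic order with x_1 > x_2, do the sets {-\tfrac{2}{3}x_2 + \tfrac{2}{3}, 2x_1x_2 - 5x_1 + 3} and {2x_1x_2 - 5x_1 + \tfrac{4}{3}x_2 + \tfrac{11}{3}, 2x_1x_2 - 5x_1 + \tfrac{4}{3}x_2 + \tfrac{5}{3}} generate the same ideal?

Since reduced Gröbner bases are canonical representatives of ideals under a given ordering, it suffices to compute and compare them.
Buchberger on the first generating set:
f_1 = -\tfrac{2}{3}x_2 + \tfrac{2}{3}, LT = x_2.
f_2 = 2x_1x_2 - 5x_1 + 3, LT = x_1x_2.

S(f_1,f_2): lcm = x_1x_2. S = \tfrac{3}{2}x_1 - \tfrac{3}{2}.
  leading term x_1: no divisor's leading term divides it; move \tfrac{3}{2}x_1 to the remainder.
  leading term 1: no divisor's leading term divides it; move -\tfrac{3}{2} to the remainder.
  remainder \tfrac{3}{2}x_1 - \tfrac{3}{2} ≠ 0; add g_3 = \tfrac{3}{2}x_1 - \tfrac{3}{2} to the basis.

The other S-polynomials (S(f_1,g_3), S(f_2,g_3)) all reduce to 0 modulo the current basis, so we have a Gröbner basis.
Inter-reduce: drop elements whose leading term is divisible by another's, tail-reduce, and make monic.
Reduced Gröbner basis: {x_1 - 1, x_2 - 1}.

Buchberger on the second generating set:
h_1 = 2x_1x_2 - 5x_1 + \tfrac{4}{3}x_2 + \tfrac{11}{3}, LT = x_1x_2.
h_2 = 2x_1x_2 - 5x_1 + \tfrac{4}{3}x_2 + \tfrac{5}{3}, LT = x_1x_2.

S(h_1,h_2): lcm = x_1x_2. S = 1.
  leading term 1: no divisor's leading term divides it; move 1 to the remainder.
  remainder 1 ≠ 0; add k_3 = 1 to the basis.

The other S-polynomials (S(h_1,k_3), S(h_2,k_3)) all reduce to 0 modulo the current basis, so we have a Gröbner basis.
Inter-reduce: drop elements whose leading term is divisible by another's, tail-reduce, and make monic.
Reduced Gröbner basis: {1}.

These differ, so the ideals are not equal.

No, the ideals differ.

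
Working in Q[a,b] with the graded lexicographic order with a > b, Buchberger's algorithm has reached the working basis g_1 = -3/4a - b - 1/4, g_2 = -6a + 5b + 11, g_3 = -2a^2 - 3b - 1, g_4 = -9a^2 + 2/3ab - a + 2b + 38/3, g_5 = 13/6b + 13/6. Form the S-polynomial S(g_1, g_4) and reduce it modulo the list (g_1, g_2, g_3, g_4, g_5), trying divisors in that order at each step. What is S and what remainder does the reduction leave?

lcm(LM(g_1), LM(g_4)) = a^2.
S = (lcm/LT(g_1))·g_1 − (lcm/LT(g_4))·g_4 = 38/27ab + 2/9a + 2/9b + 38/27.
Reduce S modulo (g_1, g_2, g_3, g_4, g_5) in that order:
  leading term ab: subtract (-152/81b)·g_1 from 38/27ab + 2/9a + 2/9b + 38/27 → -152/81b^2 + 2/9a - 20/81b + 38/27
  leading term b^2: subtract (-304/351b)·g_5 from -152/81b^2 + 2/9a - 20/81b + 38/27 → 2/9a + 44/27b + 38/27
  leading term a: subtract (-8/27)·g_1 from 2/9a + 44/27b + 38/27 → 4/3b + 4/3
  leading term b: subtract (8/13)·g_5 from 4/3b + 4/3 → 0
The remainder is 0, so this S-polynomial contributes no new basis element.

S(g_1, g_4) = 38/27ab + 2/9a + 2/9b + 38/27; remainder on division = 0.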